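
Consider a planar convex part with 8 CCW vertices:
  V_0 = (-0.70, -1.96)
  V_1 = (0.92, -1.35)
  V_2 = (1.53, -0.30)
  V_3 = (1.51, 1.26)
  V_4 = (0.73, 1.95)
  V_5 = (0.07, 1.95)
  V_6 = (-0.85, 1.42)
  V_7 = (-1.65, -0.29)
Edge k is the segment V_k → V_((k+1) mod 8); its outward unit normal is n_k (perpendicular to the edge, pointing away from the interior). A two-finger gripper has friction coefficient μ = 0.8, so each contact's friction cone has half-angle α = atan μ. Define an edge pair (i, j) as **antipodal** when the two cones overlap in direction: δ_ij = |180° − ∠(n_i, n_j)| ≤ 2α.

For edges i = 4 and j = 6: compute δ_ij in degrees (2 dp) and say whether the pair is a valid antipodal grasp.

δ = 115.07°, invalid

α = atan 0.8 = 38.66°;  2α = 77.32°
edge 4: e_4 = (-0.66, +0.00);  n_4 = (+0.0000, +1.0000)
edge 6: e_6 = (-0.80, -1.71);  n_6 = (-0.9058, +0.4238)
∠(n_4, n_6) = 64.93°
δ = |180° − 64.93°| = 115.07°
115.07° > 2α = 77.32°  →  invalid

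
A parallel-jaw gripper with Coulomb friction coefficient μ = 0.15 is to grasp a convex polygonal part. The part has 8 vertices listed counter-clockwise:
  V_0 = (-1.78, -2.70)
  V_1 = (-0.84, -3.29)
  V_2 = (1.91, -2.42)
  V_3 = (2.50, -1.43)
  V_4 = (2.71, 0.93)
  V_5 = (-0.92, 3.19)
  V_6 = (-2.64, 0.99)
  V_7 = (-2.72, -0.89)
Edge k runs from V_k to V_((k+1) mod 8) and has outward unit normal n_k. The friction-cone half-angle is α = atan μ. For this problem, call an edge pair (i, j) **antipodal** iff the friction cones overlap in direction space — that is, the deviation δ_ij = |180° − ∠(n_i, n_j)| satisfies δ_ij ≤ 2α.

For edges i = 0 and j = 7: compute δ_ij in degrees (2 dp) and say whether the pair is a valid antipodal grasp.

α = atan 0.15 = 8.53°;  2α = 17.06°
edge 0: e_0 = (+0.94, -0.59);  n_0 = (-0.5316, -0.8470)
edge 7: e_7 = (+0.94, -1.81);  n_7 = (-0.8875, -0.4609)
∠(n_0, n_7) = 30.44°
δ = |180° − 30.44°| = 149.56°
149.56° > 2α = 17.06°  →  invalid

δ = 149.56°, invalid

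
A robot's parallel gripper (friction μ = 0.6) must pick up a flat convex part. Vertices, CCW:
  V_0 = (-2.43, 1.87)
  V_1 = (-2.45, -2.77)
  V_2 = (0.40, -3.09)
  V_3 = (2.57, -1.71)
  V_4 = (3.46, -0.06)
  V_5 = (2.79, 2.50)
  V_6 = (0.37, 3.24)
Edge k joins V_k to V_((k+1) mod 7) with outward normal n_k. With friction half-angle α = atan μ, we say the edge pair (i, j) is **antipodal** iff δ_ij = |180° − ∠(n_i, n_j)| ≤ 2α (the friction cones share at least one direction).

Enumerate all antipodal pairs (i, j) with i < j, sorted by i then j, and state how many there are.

α = atan 0.6 = 30.96°;  2α = 61.93°
n_0 = (-1.0000, +0.0043)
n_1 = (-0.1116, -0.9938)
n_2 = (+0.5366, -0.8438)
n_3 = (+0.8801, -0.4747)
n_4 = (+0.9674, +0.2532)
n_5 = (+0.2924, +0.9563)
n_6 = (-0.4395, +0.8982)
  (0,1): δ = 96.16°  ·
  (0,2): δ = 57.30°  ✓
  (0,3): δ = 28.10°  ✓
  (0,4): δ = 14.91°  ✓
  (0,5): δ = 73.24°  ·
  (0,6): δ = 116.32°  ·
  (1,2): δ = 141.14°  ·
  (1,3): δ = 111.94°  ·
  (1,4): δ = 68.93°  ·
  (1,5): δ = 10.60°  ✓
  (1,6): δ = 32.48°  ✓
  (2,3): δ = 150.80°  ·
  (2,4): δ = 107.79°  ·
  (2,5): δ = 49.46°  ✓
  (2,6): δ = 6.38°  ✓
  (3,4): δ = 136.99°  ·
  (3,5): δ = 78.66°  ·
  (3,6): δ = 35.59°  ✓
  (4,5): δ = 121.67°  ·
  (4,6): δ = 78.59°  ·
  (5,6): δ = 136.93°  ·
antipodal pairs: 8

count = 8; pairs: (0,2), (0,3), (0,4), (1,5), (1,6), (2,5), (2,6), (3,6)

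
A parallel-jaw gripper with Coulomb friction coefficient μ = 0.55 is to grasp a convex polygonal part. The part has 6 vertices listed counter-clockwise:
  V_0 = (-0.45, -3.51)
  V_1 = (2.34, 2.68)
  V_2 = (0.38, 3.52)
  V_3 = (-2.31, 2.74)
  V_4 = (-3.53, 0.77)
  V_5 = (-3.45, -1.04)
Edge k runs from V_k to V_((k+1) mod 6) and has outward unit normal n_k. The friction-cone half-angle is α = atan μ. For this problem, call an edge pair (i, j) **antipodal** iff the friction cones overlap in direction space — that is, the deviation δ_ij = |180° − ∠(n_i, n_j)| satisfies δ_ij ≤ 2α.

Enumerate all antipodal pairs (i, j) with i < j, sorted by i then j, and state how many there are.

count = 5; pairs: (0,2), (0,3), (0,4), (1,5), (2,5)

α = atan 0.55 = 28.81°;  2α = 57.62°
n_0 = (+0.9117, -0.4109)
n_1 = (+0.3939, +0.9191)
n_2 = (-0.2785, +0.9604)
n_3 = (-0.8502, +0.5265)
n_4 = (-0.9990, -0.0442)
n_5 = (-0.6356, -0.7720)
  (0,1): δ = 88.94°  ·
  (0,2): δ = 49.57°  ✓
  (0,3): δ = 7.51°  ✓
  (0,4): δ = 26.79°  ✓
  (0,5): δ = 74.80°  ·
  (1,2): δ = 140.63°  ·
  (1,3): δ = 98.57°  ·
  (1,4): δ = 64.27°  ·
  (1,5): δ = 16.27°  ✓
  (2,3): δ = 137.94°  ·
  (2,4): δ = 103.64°  ·
  (2,5): δ = 55.64°  ✓
  (3,4): δ = 145.70°  ·
  (3,5): δ = 97.70°  ·
  (4,5): δ = 132.00°  ·
antipodal pairs: 5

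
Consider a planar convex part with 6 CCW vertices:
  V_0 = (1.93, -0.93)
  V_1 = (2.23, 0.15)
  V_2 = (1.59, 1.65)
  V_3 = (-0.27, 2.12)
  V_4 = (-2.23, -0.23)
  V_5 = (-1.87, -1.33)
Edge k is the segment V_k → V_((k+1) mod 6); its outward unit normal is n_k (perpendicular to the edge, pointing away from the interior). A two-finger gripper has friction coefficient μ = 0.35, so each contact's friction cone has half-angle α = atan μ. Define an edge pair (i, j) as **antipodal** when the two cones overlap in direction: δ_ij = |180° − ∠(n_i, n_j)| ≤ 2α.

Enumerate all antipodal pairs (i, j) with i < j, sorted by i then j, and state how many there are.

α = atan 0.35 = 19.29°;  2α = 38.58°
n_0 = (+0.9635, -0.2676)
n_1 = (+0.9198, +0.3924)
n_2 = (+0.2450, +0.9695)
n_3 = (-0.7680, +0.6405)
n_4 = (-0.9504, -0.3110)
n_5 = (+0.1047, -0.9945)
  (0,1): δ = 141.37°  ·
  (0,2): δ = 88.66°  ·
  (0,3): δ = 24.31°  ✓
  (0,4): δ = 33.65°  ✓
  (0,5): δ = 111.53°  ·
  (1,2): δ = 127.29°  ·
  (1,3): δ = 62.94°  ·
  (1,4): δ = 4.98°  ✓
  (1,5): δ = 72.90°  ·
  (2,3): δ = 115.65°  ·
  (2,4): δ = 57.70°  ·
  (2,5): δ = 20.19°  ✓
  (3,4): δ = 122.05°  ·
  (3,5): δ = 44.16°  ·
  (4,5): δ = 102.11°  ·
antipodal pairs: 4

count = 4; pairs: (0,3), (0,4), (1,4), (2,5)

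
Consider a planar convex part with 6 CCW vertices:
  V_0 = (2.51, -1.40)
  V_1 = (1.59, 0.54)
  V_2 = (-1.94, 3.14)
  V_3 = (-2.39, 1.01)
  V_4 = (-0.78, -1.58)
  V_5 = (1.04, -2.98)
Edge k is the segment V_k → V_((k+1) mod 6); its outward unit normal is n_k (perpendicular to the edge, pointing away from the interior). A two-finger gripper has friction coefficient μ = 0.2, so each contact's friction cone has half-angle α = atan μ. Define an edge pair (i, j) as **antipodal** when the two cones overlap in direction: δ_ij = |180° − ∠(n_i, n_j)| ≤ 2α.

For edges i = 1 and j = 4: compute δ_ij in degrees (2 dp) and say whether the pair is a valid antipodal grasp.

α = atan 0.2 = 11.31°;  2α = 22.62°
edge 1: e_1 = (-3.53, +2.60);  n_1 = (+0.5930, +0.8052)
edge 4: e_4 = (+1.82, -1.40);  n_4 = (-0.6097, -0.7926)
∠(n_1, n_4) = 178.80°
δ = |180° − 178.80°| = 1.20°
1.20° ≤ 2α = 22.62°  →  valid

δ = 1.20°, valid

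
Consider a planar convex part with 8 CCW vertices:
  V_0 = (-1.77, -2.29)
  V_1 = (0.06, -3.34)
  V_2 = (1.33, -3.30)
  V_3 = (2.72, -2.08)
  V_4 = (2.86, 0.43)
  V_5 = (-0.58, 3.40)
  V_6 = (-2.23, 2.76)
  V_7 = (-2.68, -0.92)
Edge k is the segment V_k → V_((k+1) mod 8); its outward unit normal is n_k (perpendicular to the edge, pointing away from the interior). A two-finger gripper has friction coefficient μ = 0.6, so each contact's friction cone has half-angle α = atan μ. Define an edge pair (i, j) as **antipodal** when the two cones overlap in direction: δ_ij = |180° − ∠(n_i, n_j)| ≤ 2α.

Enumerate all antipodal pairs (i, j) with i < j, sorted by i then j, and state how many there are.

count = 10; pairs: (0,4), (0,5), (1,4), (1,5), (2,5), (2,6), (3,6), (3,7), (4,6), (4,7)

α = atan 0.6 = 30.96°;  2α = 61.93°
n_0 = (-0.4977, -0.8674)
n_1 = (+0.0315, -0.9995)
n_2 = (+0.6597, -0.7516)
n_3 = (+0.9984, -0.0557)
n_4 = (+0.6535, +0.7569)
n_5 = (-0.3616, +0.9323)
n_6 = (-0.9926, +0.1214)
n_7 = (-0.8330, -0.5533)
  (0,1): δ = 148.35°  ·
  (0,2): δ = 108.88°  ·
  (0,3): δ = 63.35°  ·
  (0,4): δ = 10.96°  ✓
  (0,5): δ = 51.05°  ✓
  (0,6): δ = 112.87°  ·
  (0,7): δ = 153.44°  ·
  (1,2): δ = 140.53°  ·
  (1,3): δ = 95.00°  ·
  (1,4): δ = 42.61°  ✓
  (1,5): δ = 19.40°  ✓
  (1,6): δ = 81.22°  ·
  (1,7): δ = 121.79°  ·
  (2,3): δ = 134.47°  ·
  (2,4): δ = 82.08°  ·
  (2,5): δ = 20.07°  ✓
  (2,6): δ = 41.75°  ✓
  (2,7): δ = 82.32°  ·
  (3,4): δ = 127.61°  ·
  (3,5): δ = 65.61°  ·
  (3,6): δ = 3.78°  ✓
  (3,7): δ = 36.79°  ✓
  (4,5): δ = 117.99°  ·
  (4,6): δ = 56.17°  ✓
  (4,7): δ = 15.60°  ✓
  (5,6): δ = 118.17°  ·
  (5,7): δ = 77.61°  ·
  (6,7): δ = 139.43°  ·
antipodal pairs: 10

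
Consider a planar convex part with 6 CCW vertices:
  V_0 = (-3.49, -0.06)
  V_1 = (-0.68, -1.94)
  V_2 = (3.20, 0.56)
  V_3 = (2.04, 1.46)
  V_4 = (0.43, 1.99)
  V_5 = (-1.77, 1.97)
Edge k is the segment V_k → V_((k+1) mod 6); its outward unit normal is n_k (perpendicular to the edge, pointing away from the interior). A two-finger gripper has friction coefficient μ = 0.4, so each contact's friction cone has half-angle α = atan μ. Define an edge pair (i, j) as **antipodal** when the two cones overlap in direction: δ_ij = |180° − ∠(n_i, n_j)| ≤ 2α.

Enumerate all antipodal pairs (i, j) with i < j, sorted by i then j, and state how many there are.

count = 5; pairs: (0,2), (0,3), (0,4), (1,4), (1,5)

α = atan 0.4 = 21.80°;  2α = 43.60°
n_0 = (-0.5561, -0.8311)
n_1 = (+0.5416, -0.8406)
n_2 = (+0.6130, +0.7901)
n_3 = (+0.3127, +0.9499)
n_4 = (-0.0091, +1.0000)
n_5 = (-0.7630, +0.6464)
  (0,1): δ = 113.42°  ·
  (0,2): δ = 4.02°  ✓
  (0,3): δ = 15.56°  ✓
  (0,4): δ = 34.30°  ✓
  (0,5): δ = 83.51°  ·
  (1,2): δ = 70.60°  ·
  (1,3): δ = 51.02°  ·
  (1,4): δ = 32.27°  ✓
  (1,5): δ = 16.93°  ✓
  (2,3): δ = 160.41°  ·
  (2,4): δ = 141.67°  ·
  (2,5): δ = 92.47°  ·
  (3,4): δ = 161.26°  ·
  (3,5): δ = 112.05°  ·
  (4,5): δ = 130.80°  ·
antipodal pairs: 5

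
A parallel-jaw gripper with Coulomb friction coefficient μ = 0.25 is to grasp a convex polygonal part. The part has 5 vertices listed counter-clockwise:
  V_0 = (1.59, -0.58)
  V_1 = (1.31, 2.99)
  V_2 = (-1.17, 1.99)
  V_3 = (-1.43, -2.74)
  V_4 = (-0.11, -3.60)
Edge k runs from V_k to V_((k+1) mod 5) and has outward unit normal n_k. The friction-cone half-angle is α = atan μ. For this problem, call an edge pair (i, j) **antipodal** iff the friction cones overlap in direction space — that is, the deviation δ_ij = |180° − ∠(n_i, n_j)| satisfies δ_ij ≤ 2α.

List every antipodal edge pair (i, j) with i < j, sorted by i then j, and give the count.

count = 2; pairs: (0,2), (2,4)

α = atan 0.25 = 14.04°;  2α = 28.07°
n_0 = (+0.9969, +0.0782)
n_1 = (-0.3740, +0.9274)
n_2 = (-0.9985, +0.0549)
n_3 = (-0.5459, -0.8379)
n_4 = (+0.8714, -0.4905)
  (0,1): δ = 72.52°  ·
  (0,2): δ = 7.63°  ✓
  (0,3): δ = 52.43°  ·
  (0,4): δ = 146.14°  ·
  (1,2): δ = 115.11°  ·
  (1,3): δ = 55.05°  ·
  (1,4): δ = 38.66°  ·
  (2,3): δ = 119.94°  ·
  (2,4): δ = 26.23°  ✓
  (3,4): δ = 86.29°  ·
antipodal pairs: 2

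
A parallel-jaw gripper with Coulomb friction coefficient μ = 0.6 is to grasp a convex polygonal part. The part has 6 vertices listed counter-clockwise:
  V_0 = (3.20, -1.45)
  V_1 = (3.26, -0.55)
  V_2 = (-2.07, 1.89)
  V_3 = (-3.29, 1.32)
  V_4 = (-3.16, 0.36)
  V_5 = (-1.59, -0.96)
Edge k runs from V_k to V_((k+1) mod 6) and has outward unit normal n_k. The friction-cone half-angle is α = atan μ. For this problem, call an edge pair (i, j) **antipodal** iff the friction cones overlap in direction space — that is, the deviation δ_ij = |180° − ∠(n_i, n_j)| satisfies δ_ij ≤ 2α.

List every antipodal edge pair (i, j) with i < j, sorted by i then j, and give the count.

count = 7; pairs: (0,2), (0,3), (0,4), (1,3), (1,4), (1,5), (2,5)

α = atan 0.6 = 30.96°;  2α = 61.93°
n_0 = (+0.9978, -0.0665)
n_1 = (+0.4162, +0.9093)
n_2 = (-0.4233, +0.9060)
n_3 = (-0.9910, -0.1342)
n_4 = (-0.6435, -0.7654)
n_5 = (-0.1018, -0.9948)
  (0,1): δ = 110.78°  ·
  (0,2): δ = 61.14°  ✓
  (0,3): δ = 11.53°  ✓
  (0,4): δ = 53.76°  ✓
  (0,5): δ = 87.97°  ·
  (1,2): δ = 130.36°  ·
  (1,3): δ = 57.69°  ✓
  (1,4): δ = 15.46°  ✓
  (1,5): δ = 18.76°  ✓
  (2,3): δ = 107.33°  ·
  (2,4): δ = 65.10°  ·
  (2,5): δ = 30.88°  ✓
  (3,4): δ = 137.77°  ·
  (3,5): δ = 103.55°  ·
  (4,5): δ = 145.78°  ·
antipodal pairs: 7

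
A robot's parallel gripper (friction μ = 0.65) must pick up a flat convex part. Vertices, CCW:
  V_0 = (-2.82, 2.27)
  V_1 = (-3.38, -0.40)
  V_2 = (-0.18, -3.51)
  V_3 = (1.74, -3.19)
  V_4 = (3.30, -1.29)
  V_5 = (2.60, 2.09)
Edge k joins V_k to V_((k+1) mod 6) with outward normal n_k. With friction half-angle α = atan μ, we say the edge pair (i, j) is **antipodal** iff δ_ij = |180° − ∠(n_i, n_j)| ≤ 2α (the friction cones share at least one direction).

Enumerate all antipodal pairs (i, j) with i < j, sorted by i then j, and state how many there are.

count = 6; pairs: (0,3), (0,4), (1,4), (1,5), (2,5), (3,5)

α = atan 0.65 = 33.02°;  2α = 66.05°
n_0 = (-0.9787, +0.2053)
n_1 = (-0.6970, -0.7171)
n_2 = (+0.1644, -0.9864)
n_3 = (+0.7729, -0.6346)
n_4 = (+0.9792, +0.2028)
n_5 = (+0.0332, +0.9994)
  (0,1): δ = 122.34°  ·
  (0,2): δ = 68.69°  ·
  (0,3): δ = 27.54°  ✓
  (0,4): δ = 23.55°  ✓
  (0,5): δ = 99.94°  ·
  (1,2): δ = 126.35°  ·
  (1,3): δ = 85.20°  ·
  (1,4): δ = 34.12°  ✓
  (1,5): δ = 42.28°  ✓
  (2,3): δ = 138.85°  ·
  (2,4): δ = 87.76°  ·
  (2,5): δ = 11.36°  ✓
  (3,4): δ = 128.91°  ·
  (3,5): δ = 52.51°  ✓
  (4,5): δ = 103.60°  ·
antipodal pairs: 6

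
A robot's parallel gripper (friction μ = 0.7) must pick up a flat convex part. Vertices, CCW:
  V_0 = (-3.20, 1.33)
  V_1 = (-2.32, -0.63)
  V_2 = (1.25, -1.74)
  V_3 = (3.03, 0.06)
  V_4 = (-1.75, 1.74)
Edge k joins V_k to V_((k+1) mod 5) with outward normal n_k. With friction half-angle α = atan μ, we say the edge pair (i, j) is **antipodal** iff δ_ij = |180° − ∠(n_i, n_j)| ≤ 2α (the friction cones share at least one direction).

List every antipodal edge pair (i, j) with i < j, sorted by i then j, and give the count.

α = atan 0.7 = 34.99°;  2α = 69.98°
n_0 = (-0.9123, -0.4096)
n_1 = (-0.2969, -0.9549)
n_2 = (+0.7110, -0.7031)
n_3 = (+0.3316, +0.9434)
n_4 = (-0.2721, +0.9623)
  (0,1): δ = 131.45°  ·
  (0,2): δ = 68.86°  ✓
  (0,3): δ = 46.46°  ✓
  (0,4): δ = 81.61°  ·
  (1,2): δ = 117.41°  ·
  (1,3): δ = 2.09°  ✓
  (1,4): δ = 33.06°  ✓
  (2,3): δ = 64.68°  ✓
  (2,4): δ = 29.53°  ✓
  (3,4): δ = 144.85°  ·
antipodal pairs: 6

count = 6; pairs: (0,2), (0,3), (1,3), (1,4), (2,3), (2,4)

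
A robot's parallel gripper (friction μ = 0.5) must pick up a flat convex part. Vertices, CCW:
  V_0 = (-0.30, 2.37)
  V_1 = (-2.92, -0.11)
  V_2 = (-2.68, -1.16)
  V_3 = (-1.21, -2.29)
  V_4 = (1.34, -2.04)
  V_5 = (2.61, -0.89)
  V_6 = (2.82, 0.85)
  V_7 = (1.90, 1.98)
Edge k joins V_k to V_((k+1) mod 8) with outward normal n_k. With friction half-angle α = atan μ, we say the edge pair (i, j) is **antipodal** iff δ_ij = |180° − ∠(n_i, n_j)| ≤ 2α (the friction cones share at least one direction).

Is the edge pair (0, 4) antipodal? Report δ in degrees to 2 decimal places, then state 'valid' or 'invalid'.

α = atan 0.5 = 26.57°;  2α = 53.13°
edge 0: e_0 = (-2.62, -2.48);  n_0 = (-0.6874, +0.7262)
edge 4: e_4 = (+1.27, +1.15);  n_4 = (+0.6712, -0.7413)
∠(n_0, n_4) = 178.73°
δ = |180° − 178.73°| = 1.27°
1.27° ≤ 2α = 53.13°  →  valid

δ = 1.27°, valid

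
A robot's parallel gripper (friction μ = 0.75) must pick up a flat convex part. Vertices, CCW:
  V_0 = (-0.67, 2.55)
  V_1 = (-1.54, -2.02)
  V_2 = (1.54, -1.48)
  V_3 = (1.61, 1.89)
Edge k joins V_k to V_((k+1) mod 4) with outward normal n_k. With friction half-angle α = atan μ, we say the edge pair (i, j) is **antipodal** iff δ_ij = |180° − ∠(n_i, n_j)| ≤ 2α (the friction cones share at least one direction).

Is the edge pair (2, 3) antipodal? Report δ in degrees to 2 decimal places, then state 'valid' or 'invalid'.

δ = 104.95°, invalid

α = atan 0.75 = 36.87°;  2α = 73.74°
edge 2: e_2 = (+0.07, +3.37);  n_2 = (+0.9998, -0.0208)
edge 3: e_3 = (-2.28, +0.66);  n_3 = (+0.2781, +0.9606)
∠(n_2, n_3) = 75.05°
δ = |180° − 75.05°| = 104.95°
104.95° > 2α = 73.74°  →  invalid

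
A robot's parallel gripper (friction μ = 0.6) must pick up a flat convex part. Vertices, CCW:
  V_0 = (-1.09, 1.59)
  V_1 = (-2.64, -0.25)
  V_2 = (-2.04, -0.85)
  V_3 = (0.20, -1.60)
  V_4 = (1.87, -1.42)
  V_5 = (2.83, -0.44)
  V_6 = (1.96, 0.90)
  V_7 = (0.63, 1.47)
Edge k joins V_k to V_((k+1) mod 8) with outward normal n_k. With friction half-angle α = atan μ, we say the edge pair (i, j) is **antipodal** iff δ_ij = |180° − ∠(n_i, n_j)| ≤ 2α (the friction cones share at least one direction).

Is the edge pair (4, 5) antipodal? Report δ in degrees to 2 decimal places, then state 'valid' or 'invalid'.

α = atan 0.6 = 30.96°;  2α = 61.93°
edge 4: e_4 = (+0.96, +0.98);  n_4 = (+0.7144, -0.6998)
edge 5: e_5 = (-0.87, +1.34);  n_5 = (+0.8387, +0.5445)
∠(n_4, n_5) = 77.40°
δ = |180° − 77.40°| = 102.60°
102.60° > 2α = 61.93°  →  invalid

δ = 102.60°, invalid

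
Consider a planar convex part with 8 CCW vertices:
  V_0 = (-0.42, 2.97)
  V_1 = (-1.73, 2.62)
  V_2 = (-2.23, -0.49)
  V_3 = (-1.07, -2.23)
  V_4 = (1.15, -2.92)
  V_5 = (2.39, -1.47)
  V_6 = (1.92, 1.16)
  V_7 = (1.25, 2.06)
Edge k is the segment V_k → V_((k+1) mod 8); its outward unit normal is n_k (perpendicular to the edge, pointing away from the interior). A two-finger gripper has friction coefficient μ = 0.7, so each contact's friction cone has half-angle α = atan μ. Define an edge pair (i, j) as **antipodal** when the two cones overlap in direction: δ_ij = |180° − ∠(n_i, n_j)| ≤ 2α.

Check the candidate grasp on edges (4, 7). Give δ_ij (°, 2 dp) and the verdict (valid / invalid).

α = atan 0.7 = 34.99°;  2α = 69.98°
edge 4: e_4 = (+1.24, +1.45);  n_4 = (+0.7600, -0.6499)
edge 7: e_7 = (-1.67, +0.91);  n_7 = (+0.4785, +0.8781)
∠(n_4, n_7) = 101.95°
δ = |180° − 101.95°| = 78.05°
78.05° > 2α = 69.98°  →  invalid

δ = 78.05°, invalid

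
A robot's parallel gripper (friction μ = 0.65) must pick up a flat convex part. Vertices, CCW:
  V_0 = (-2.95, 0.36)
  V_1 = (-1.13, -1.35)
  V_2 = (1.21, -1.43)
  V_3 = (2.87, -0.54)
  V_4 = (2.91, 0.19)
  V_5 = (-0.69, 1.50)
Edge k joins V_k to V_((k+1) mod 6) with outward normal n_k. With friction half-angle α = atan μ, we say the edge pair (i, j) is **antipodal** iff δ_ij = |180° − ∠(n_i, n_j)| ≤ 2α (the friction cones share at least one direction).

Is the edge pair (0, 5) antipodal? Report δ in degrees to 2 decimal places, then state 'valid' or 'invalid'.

δ = 69.98°, invalid

α = atan 0.65 = 33.02°;  2α = 66.05°
edge 0: e_0 = (+1.82, -1.71);  n_0 = (-0.6847, -0.7288)
edge 5: e_5 = (-2.26, -1.14);  n_5 = (-0.4504, +0.8928)
∠(n_0, n_5) = 110.02°
δ = |180° − 110.02°| = 69.98°
69.98° > 2α = 66.05°  →  invalid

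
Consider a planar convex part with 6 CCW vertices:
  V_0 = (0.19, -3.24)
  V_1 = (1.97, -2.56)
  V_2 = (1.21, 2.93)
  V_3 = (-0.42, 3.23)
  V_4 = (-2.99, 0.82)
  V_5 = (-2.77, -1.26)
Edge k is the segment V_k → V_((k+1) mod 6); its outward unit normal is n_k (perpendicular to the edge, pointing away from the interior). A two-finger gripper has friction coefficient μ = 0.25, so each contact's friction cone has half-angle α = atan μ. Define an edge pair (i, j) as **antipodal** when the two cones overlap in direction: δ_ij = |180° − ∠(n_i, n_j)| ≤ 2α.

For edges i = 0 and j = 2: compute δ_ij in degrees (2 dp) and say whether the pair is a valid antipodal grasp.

α = atan 0.25 = 14.04°;  2α = 28.07°
edge 0: e_0 = (+1.78, +0.68);  n_0 = (+0.3569, -0.9342)
edge 2: e_2 = (-1.63, +0.30);  n_2 = (+0.1810, +0.9835)
∠(n_0, n_2) = 148.66°
δ = |180° − 148.66°| = 31.34°
31.34° > 2α = 28.07°  →  invalid

δ = 31.34°, invalid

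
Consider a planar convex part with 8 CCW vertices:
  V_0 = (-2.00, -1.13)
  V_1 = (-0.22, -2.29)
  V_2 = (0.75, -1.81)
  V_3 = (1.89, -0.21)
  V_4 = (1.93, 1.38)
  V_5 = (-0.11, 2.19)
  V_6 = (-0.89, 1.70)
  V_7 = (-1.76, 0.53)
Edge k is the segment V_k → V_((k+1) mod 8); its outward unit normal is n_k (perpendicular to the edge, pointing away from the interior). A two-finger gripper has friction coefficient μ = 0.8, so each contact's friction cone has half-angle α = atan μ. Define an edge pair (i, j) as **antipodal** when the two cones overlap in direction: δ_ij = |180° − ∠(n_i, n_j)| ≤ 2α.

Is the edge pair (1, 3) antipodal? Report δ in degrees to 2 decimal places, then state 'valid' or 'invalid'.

δ = 117.77°, invalid

α = atan 0.8 = 38.66°;  2α = 77.32°
edge 1: e_1 = (+0.97, +0.48);  n_1 = (+0.4435, -0.8963)
edge 3: e_3 = (+0.04, +1.59);  n_3 = (+0.9997, -0.0251)
∠(n_1, n_3) = 62.23°
δ = |180° − 62.23°| = 117.77°
117.77° > 2α = 77.32°  →  invalid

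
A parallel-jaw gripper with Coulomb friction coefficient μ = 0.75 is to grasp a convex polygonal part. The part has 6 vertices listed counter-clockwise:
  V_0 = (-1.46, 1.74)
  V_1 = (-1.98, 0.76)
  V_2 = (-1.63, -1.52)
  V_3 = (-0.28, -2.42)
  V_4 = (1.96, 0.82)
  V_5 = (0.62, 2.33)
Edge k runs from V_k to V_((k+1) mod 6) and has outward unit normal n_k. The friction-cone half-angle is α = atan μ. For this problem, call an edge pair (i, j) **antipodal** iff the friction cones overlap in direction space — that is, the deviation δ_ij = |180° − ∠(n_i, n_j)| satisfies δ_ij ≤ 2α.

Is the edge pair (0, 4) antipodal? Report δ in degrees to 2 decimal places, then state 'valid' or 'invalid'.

δ = 69.54°, valid

α = atan 0.75 = 36.87°;  2α = 73.74°
edge 0: e_0 = (-0.52, -0.98);  n_0 = (-0.8833, +0.4687)
edge 4: e_4 = (-1.34, +1.51);  n_4 = (+0.7480, +0.6637)
∠(n_0, n_4) = 110.46°
δ = |180° − 110.46°| = 69.54°
69.54° ≤ 2α = 73.74°  →  valid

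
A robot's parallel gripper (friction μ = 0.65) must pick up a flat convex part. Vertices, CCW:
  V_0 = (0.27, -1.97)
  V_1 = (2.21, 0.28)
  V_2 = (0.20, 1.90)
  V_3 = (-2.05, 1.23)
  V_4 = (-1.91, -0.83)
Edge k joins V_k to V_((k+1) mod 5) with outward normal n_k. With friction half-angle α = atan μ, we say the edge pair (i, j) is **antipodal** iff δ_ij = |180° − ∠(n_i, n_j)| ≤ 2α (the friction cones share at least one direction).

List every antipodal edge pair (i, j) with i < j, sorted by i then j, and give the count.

α = atan 0.65 = 33.02°;  2α = 66.05°
n_0 = (+0.7574, -0.6530)
n_1 = (+0.6275, +0.7786)
n_2 = (-0.2854, +0.9584)
n_3 = (-0.9977, -0.0678)
n_4 = (-0.4634, -0.8861)
  (0,1): δ = 88.10°  ·
  (0,2): δ = 32.65°  ✓
  (0,3): δ = 44.66°  ✓
  (0,4): δ = 103.16°  ·
  (1,2): δ = 124.55°  ·
  (1,3): δ = 47.24°  ✓
  (1,4): δ = 11.26°  ✓
  (2,3): δ = 102.69°  ·
  (2,4): δ = 44.19°  ✓
  (3,4): δ = 121.49°  ·
antipodal pairs: 5

count = 5; pairs: (0,2), (0,3), (1,3), (1,4), (2,4)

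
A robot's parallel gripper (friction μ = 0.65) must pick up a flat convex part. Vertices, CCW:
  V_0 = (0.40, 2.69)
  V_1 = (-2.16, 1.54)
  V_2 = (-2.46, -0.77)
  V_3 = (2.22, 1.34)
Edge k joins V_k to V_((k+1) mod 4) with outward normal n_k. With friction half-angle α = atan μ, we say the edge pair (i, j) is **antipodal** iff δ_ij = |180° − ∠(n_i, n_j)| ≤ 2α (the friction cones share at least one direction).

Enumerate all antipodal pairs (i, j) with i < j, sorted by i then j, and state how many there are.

α = atan 0.65 = 33.02°;  2α = 66.05°
n_0 = (-0.4098, +0.9122)
n_1 = (-0.9917, +0.1288)
n_2 = (+0.4110, -0.9116)
n_3 = (+0.5958, +0.8032)
  (0,1): δ = 121.59°  ·
  (0,2): δ = 0.08°  ✓
  (0,3): δ = 119.24°  ·
  (1,2): δ = 58.33°  ✓
  (1,3): δ = 60.83°  ✓
  (2,3): δ = 60.83°  ✓
antipodal pairs: 4

count = 4; pairs: (0,2), (1,2), (1,3), (2,3)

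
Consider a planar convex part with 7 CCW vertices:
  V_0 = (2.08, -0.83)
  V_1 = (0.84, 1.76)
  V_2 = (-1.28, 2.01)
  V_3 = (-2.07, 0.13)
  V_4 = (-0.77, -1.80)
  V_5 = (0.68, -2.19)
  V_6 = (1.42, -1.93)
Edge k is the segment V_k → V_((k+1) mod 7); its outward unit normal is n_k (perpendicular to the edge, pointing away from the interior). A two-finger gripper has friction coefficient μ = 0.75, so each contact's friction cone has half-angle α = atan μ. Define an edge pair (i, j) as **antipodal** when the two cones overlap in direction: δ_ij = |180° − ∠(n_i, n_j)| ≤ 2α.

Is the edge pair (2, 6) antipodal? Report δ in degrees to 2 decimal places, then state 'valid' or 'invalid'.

δ = 8.17°, valid

α = atan 0.75 = 36.87°;  2α = 73.74°
edge 2: e_2 = (-0.79, -1.88);  n_2 = (-0.9219, +0.3874)
edge 6: e_6 = (+0.66, +1.10);  n_6 = (+0.8575, -0.5145)
∠(n_2, n_6) = 171.83°
δ = |180° − 171.83°| = 8.17°
8.17° ≤ 2α = 73.74°  →  valid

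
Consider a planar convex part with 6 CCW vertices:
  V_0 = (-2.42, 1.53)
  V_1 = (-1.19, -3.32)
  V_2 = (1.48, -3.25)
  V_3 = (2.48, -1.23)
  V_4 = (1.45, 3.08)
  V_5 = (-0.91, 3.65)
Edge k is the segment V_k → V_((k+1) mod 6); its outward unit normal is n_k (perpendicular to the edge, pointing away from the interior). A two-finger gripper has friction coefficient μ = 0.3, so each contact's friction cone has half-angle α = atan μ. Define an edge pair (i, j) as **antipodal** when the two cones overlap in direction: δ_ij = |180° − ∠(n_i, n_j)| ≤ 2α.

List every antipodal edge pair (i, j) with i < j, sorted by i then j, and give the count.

α = atan 0.3 = 16.70°;  2α = 33.40°
n_0 = (-0.9693, -0.2458)
n_1 = (+0.0262, -0.9997)
n_2 = (+0.8962, -0.4437)
n_3 = (+0.9726, +0.2324)
n_4 = (+0.2348, +0.9720)
n_5 = (-0.8145, +0.5801)
  (0,1): δ = 102.73°  ·
  (0,2): δ = 40.57°  ·
  (0,3): δ = 0.79°  ✓
  (0,4): δ = 62.19°  ·
  (0,5): δ = 130.31°  ·
  (1,2): δ = 117.84°  ·
  (1,3): δ = 78.06°  ·
  (1,4): δ = 15.08°  ✓
  (1,5): δ = 53.04°  ·
  (2,3): δ = 140.22°  ·
  (2,4): δ = 77.24°  ·
  (2,5): δ = 9.12°  ✓
  (3,4): δ = 117.02°  ·
  (3,5): δ = 48.90°  ·
  (4,5): δ = 111.88°  ·
antipodal pairs: 3

count = 3; pairs: (0,3), (1,4), (2,5)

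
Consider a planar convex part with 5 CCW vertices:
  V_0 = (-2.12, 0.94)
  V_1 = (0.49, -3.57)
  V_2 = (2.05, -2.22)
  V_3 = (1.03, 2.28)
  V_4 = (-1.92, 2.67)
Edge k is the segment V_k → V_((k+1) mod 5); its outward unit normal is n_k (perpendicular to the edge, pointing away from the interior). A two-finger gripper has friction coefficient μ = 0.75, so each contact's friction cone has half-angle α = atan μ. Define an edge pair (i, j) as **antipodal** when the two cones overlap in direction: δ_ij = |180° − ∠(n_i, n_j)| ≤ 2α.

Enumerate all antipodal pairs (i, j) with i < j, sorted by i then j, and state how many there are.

count = 5; pairs: (0,2), (0,3), (1,3), (1,4), (2,4)

α = atan 0.75 = 36.87°;  2α = 73.74°
n_0 = (-0.8655, -0.5009)
n_1 = (+0.6544, -0.7562)
n_2 = (+0.9753, +0.2211)
n_3 = (+0.1311, +0.9914)
n_4 = (-0.9934, +0.1148)
  (0,1): δ = 79.19°  ·
  (0,2): δ = 17.29°  ✓
  (0,3): δ = 52.41°  ✓
  (0,4): δ = 143.35°  ·
  (1,2): δ = 118.10°  ·
  (1,3): δ = 48.40°  ✓
  (1,4): δ = 42.53°  ✓
  (2,3): δ = 110.30°  ·
  (2,4): δ = 19.37°  ✓
  (3,4): δ = 89.06°  ·
antipodal pairs: 5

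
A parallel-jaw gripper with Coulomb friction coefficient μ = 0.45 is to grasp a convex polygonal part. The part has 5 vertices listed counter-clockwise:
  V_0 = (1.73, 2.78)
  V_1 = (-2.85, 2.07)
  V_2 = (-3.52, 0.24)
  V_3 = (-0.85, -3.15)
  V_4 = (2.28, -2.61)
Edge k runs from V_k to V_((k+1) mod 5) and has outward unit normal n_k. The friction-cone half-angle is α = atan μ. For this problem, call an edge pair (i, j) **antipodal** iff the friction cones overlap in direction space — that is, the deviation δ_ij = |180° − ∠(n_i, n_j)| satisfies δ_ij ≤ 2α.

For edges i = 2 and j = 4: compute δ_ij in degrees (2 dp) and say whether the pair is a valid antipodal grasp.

α = atan 0.45 = 24.23°;  2α = 48.46°
edge 2: e_2 = (+2.67, -3.39);  n_2 = (-0.7856, -0.6187)
edge 4: e_4 = (-0.55, +5.39);  n_4 = (+0.9948, +0.1015)
∠(n_2, n_4) = 147.60°
δ = |180° − 147.60°| = 32.40°
32.40° ≤ 2α = 48.46°  →  valid

δ = 32.40°, valid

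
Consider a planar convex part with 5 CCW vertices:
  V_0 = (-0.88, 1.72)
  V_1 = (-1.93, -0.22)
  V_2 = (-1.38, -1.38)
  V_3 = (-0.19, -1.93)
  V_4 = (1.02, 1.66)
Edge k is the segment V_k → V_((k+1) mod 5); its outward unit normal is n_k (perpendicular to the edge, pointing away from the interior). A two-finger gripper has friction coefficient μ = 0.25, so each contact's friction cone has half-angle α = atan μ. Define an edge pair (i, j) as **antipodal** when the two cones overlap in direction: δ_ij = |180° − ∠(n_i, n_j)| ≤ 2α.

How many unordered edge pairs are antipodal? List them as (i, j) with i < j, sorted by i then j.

α = atan 0.25 = 14.04°;  2α = 28.07°
n_0 = (-0.8795, +0.4760)
n_1 = (-0.9036, -0.4284)
n_2 = (-0.4195, -0.9077)
n_3 = (+0.9476, -0.3194)
n_4 = (+0.0316, +0.9995)
  (0,1): δ = 126.21°  ·
  (0,2): δ = 86.38°  ·
  (0,3): δ = 9.80°  ✓
  (0,4): δ = 116.62°  ·
  (1,2): δ = 140.17°  ·
  (1,3): δ = 43.99°  ·
  (1,4): δ = 62.82°  ·
  (2,3): δ = 83.82°  ·
  (2,4): δ = 23.00°  ✓
  (3,4): δ = 73.18°  ·
antipodal pairs: 2

count = 2; pairs: (0,3), (2,4)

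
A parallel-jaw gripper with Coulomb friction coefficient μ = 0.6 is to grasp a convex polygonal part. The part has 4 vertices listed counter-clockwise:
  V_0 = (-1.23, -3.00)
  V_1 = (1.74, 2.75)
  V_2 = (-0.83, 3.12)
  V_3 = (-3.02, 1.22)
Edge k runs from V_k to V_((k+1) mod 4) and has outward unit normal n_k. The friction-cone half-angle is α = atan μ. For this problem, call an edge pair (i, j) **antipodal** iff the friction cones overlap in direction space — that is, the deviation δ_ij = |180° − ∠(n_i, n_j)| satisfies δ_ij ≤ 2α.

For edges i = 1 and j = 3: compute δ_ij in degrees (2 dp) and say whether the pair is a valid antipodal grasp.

α = atan 0.6 = 30.96°;  2α = 61.93°
edge 1: e_1 = (-2.57, +0.37);  n_1 = (+0.1425, +0.9898)
edge 3: e_3 = (+1.79, -4.22);  n_3 = (-0.9206, -0.3905)
∠(n_1, n_3) = 121.18°
δ = |180° − 121.18°| = 58.82°
58.82° ≤ 2α = 61.93°  →  valid

δ = 58.82°, valid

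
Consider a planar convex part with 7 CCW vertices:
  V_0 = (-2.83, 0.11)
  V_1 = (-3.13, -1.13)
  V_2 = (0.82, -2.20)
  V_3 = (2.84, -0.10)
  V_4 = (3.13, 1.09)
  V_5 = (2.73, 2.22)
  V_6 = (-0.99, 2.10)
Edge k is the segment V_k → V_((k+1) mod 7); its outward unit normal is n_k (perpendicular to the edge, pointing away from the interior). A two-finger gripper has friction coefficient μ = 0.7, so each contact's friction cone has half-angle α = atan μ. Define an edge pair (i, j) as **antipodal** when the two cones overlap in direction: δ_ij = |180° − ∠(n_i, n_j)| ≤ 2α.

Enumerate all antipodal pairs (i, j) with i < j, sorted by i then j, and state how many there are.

count = 10; pairs: (0,2), (0,3), (0,4), (1,4), (1,5), (1,6), (2,5), (2,6), (3,6), (4,6)

α = atan 0.7 = 34.99°;  2α = 69.98°
n_0 = (-0.9720, +0.2352)
n_1 = (-0.2615, -0.9652)
n_2 = (+0.7207, -0.6932)
n_3 = (+0.9716, -0.2368)
n_4 = (+0.9427, +0.3337)
n_5 = (-0.0322, +0.9995)
n_6 = (-0.7342, +0.6789)
  (0,1): δ = 91.56°  ·
  (0,2): δ = 30.29°  ✓
  (0,3): δ = 0.10°  ✓
  (0,4): δ = 33.09°  ✓
  (0,5): δ = 105.45°  ·
  (0,6): δ = 150.84°  ·
  (1,2): δ = 118.73°  ·
  (1,3): δ = 88.54°  ·
  (1,4): δ = 55.35°  ✓
  (1,5): δ = 17.00°  ✓
  (1,6): δ = 62.40°  ✓
  (2,3): δ = 149.81°  ·
  (2,4): δ = 116.62°  ·
  (2,5): δ = 44.26°  ✓
  (2,6): δ = 1.13°  ✓
  (3,4): δ = 146.81°  ·
  (3,5): δ = 74.46°  ·
  (3,6): δ = 29.06°  ✓
  (4,5): δ = 107.65°  ·
  (4,6): δ = 62.25°  ✓
  (5,6): δ = 134.60°  ·
antipodal pairs: 10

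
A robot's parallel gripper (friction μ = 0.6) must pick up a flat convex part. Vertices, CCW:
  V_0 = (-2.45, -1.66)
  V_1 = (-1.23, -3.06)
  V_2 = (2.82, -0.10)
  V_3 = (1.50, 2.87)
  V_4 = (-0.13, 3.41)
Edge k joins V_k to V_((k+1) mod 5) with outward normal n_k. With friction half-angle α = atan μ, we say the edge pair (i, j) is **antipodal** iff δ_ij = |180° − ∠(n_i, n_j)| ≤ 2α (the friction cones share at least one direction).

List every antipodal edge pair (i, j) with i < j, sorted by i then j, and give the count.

α = atan 0.6 = 30.96°;  2α = 61.93°
n_0 = (-0.7539, -0.6570)
n_1 = (+0.5901, -0.8074)
n_2 = (+0.9138, +0.4061)
n_3 = (+0.3145, +0.9493)
n_4 = (-0.9093, +0.4161)
  (0,1): δ = 94.91°  ·
  (0,2): δ = 17.11°  ✓
  (0,3): δ = 30.60°  ✓
  (0,4): δ = 114.34°  ·
  (1,2): δ = 102.20°  ·
  (1,3): δ = 54.49°  ✓
  (1,4): δ = 29.25°  ✓
  (2,3): δ = 132.29°  ·
  (2,4): δ = 48.55°  ✓
  (3,4): δ = 96.26°  ·
antipodal pairs: 5

count = 5; pairs: (0,2), (0,3), (1,3), (1,4), (2,4)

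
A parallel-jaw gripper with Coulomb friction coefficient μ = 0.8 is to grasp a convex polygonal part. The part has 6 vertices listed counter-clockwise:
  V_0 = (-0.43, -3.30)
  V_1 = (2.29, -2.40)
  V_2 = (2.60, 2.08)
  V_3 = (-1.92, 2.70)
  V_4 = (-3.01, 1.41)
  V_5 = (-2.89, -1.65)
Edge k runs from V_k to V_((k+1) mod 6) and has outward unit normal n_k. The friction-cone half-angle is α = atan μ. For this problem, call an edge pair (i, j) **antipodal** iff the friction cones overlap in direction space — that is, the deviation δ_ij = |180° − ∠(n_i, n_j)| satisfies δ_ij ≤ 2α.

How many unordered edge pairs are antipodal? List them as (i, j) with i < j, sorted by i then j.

α = atan 0.8 = 38.66°;  2α = 77.32°
n_0 = (+0.3141, -0.9494)
n_1 = (+0.9976, -0.0690)
n_2 = (+0.1359, +0.9907)
n_3 = (-0.7638, +0.6454)
n_4 = (-0.9992, -0.0392)
n_5 = (-0.5570, -0.8305)
  (0,1): δ = 112.27°  ·
  (0,2): δ = 26.12°  ✓
  (0,3): δ = 31.50°  ✓
  (0,4): δ = 73.94°  ✓
  (0,5): δ = 127.84°  ·
  (1,2): δ = 93.85°  ·
  (1,3): δ = 36.24°  ✓
  (1,4): δ = 6.20°  ✓
  (1,5): δ = 60.11°  ✓
  (2,3): δ = 122.39°  ·
  (2,4): δ = 79.94°  ·
  (2,5): δ = 26.04°  ✓
  (3,4): δ = 137.56°  ·
  (3,5): δ = 83.65°  ·
  (4,5): δ = 126.10°  ·
antipodal pairs: 7

count = 7; pairs: (0,2), (0,3), (0,4), (1,3), (1,4), (1,5), (2,5)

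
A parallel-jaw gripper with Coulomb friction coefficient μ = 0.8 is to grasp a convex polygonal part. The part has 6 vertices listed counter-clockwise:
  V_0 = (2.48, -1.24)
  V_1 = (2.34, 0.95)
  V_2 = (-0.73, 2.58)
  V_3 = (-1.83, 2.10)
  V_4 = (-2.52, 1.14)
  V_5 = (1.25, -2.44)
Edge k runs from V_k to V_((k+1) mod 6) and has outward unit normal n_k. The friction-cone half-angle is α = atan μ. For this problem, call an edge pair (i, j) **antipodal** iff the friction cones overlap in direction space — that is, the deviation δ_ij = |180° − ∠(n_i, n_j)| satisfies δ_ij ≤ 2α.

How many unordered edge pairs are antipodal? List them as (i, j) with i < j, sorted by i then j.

α = atan 0.8 = 38.66°;  2α = 77.32°
n_0 = (+0.9980, +0.0638)
n_1 = (+0.4689, +0.8832)
n_2 = (-0.3999, +0.9165)
n_3 = (-0.8120, +0.5836)
n_4 = (-0.6886, -0.7251)
n_5 = (+0.6983, -0.7158)
  (0,1): δ = 121.62°  ·
  (0,2): δ = 70.08°  ✓
  (0,3): δ = 39.36°  ✓
  (0,4): δ = 42.82°  ✓
  (0,5): δ = 130.63°  ·
  (1,2): δ = 128.46°  ·
  (1,3): δ = 97.74°  ·
  (1,4): δ = 15.55°  ✓
  (1,5): δ = 72.26°  ✓
  (2,3): δ = 149.28°  ·
  (2,4): δ = 67.09°  ✓
  (2,5): δ = 20.72°  ✓
  (3,4): δ = 97.81°  ·
  (3,5): δ = 10.00°  ✓
  (4,5): δ = 92.19°  ·
antipodal pairs: 8

count = 8; pairs: (0,2), (0,3), (0,4), (1,4), (1,5), (2,4), (2,5), (3,5)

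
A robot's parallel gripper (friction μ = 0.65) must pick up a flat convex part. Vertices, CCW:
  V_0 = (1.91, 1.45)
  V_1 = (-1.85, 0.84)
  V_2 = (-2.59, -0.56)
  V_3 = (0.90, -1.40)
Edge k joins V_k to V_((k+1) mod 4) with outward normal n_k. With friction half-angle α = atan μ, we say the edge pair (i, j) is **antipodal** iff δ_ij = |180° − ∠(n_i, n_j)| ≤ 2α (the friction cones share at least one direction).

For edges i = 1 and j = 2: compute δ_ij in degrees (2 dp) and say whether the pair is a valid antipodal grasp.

δ = 75.67°, invalid

α = atan 0.65 = 33.02°;  2α = 66.05°
edge 1: e_1 = (-0.74, -1.40);  n_1 = (-0.8841, +0.4673)
edge 2: e_2 = (+3.49, -0.84);  n_2 = (-0.2340, -0.9722)
∠(n_1, n_2) = 104.33°
δ = |180° − 104.33°| = 75.67°
75.67° > 2α = 66.05°  →  invalid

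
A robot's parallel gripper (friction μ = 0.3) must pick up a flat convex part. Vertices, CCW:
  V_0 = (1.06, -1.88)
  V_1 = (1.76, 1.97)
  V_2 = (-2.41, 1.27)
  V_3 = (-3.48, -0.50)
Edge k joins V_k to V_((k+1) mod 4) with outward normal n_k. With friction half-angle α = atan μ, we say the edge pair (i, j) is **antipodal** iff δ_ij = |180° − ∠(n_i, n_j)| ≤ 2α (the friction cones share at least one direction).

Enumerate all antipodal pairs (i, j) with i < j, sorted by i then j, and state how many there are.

α = atan 0.3 = 16.70°;  2α = 33.40°
n_0 = (+0.9839, -0.1789)
n_1 = (-0.1655, +0.9862)
n_2 = (-0.8558, +0.5173)
n_3 = (-0.2908, -0.9568)
  (0,1): δ = 70.17°  ·
  (0,2): δ = 20.85°  ✓
  (0,3): δ = 83.40°  ·
  (1,2): δ = 130.68°  ·
  (1,3): δ = 26.44°  ✓
  (2,3): δ = 75.75°  ·
antipodal pairs: 2

count = 2; pairs: (0,2), (1,3)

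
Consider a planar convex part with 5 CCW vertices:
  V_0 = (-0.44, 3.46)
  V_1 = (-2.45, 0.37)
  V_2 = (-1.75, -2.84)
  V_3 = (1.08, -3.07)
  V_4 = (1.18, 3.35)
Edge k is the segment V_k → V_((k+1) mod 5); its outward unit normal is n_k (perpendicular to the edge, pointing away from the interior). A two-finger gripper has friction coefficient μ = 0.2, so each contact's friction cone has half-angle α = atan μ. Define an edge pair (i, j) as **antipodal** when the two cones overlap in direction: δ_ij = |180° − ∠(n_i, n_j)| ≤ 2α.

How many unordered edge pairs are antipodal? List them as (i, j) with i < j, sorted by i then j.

count = 2; pairs: (1,3), (2,4)

α = atan 0.2 = 11.31°;  2α = 22.62°
n_0 = (-0.8383, +0.5453)
n_1 = (-0.9770, -0.2131)
n_2 = (-0.0810, -0.9967)
n_3 = (+0.9999, -0.0156)
n_4 = (+0.0677, +0.9977)
  (0,1): δ = 134.65°  ·
  (0,2): δ = 61.60°  ·
  (0,3): δ = 32.15°  ·
  (0,4): δ = 119.16°  ·
  (1,2): δ = 106.95°  ·
  (1,3): δ = 13.19°  ✓
  (1,4): δ = 73.81°  ·
  (2,3): δ = 86.25°  ·
  (2,4): δ = 0.76°  ✓
  (3,4): δ = 92.99°  ·
antipodal pairs: 2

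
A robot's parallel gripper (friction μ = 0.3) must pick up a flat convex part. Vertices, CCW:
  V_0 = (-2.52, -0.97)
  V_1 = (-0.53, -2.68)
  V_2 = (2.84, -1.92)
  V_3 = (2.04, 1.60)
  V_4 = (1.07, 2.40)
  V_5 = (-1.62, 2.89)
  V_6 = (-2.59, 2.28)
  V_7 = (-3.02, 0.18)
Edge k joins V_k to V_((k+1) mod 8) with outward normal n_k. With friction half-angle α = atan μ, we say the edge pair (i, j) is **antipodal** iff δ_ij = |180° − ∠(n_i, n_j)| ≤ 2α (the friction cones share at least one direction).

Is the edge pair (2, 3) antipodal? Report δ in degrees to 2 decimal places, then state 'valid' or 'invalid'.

δ = 142.32°, invalid

α = atan 0.3 = 16.70°;  2α = 33.40°
edge 2: e_2 = (-0.80, +3.52);  n_2 = (+0.9751, +0.2216)
edge 3: e_3 = (-0.97, +0.80);  n_3 = (+0.6363, +0.7715)
∠(n_2, n_3) = 37.68°
δ = |180° − 37.68°| = 142.32°
142.32° > 2α = 33.40°  →  invalid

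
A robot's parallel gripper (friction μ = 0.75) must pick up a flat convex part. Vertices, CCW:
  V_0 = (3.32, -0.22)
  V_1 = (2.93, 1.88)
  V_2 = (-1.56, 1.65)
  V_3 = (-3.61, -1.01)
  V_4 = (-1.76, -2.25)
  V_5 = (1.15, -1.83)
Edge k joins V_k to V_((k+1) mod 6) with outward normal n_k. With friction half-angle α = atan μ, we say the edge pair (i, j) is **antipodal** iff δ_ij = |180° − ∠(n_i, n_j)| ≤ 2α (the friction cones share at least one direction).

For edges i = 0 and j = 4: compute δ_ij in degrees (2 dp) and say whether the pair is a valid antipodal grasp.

α = atan 0.75 = 36.87°;  2α = 73.74°
edge 0: e_0 = (-0.39, +2.10);  n_0 = (+0.9832, +0.1826)
edge 4: e_4 = (+2.91, +0.42);  n_4 = (+0.1428, -0.9897)
∠(n_0, n_4) = 92.31°
δ = |180° − 92.31°| = 87.69°
87.69° > 2α = 73.74°  →  invalid

δ = 87.69°, invalid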